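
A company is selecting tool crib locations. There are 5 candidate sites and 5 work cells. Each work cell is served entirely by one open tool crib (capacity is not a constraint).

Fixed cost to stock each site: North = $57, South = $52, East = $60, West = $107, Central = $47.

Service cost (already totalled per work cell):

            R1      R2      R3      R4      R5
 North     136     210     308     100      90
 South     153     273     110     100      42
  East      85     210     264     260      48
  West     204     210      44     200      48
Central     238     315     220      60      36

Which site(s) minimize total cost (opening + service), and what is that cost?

For any fixed open set, each work cell goes to its cheapest open site; total = fixed + service.
{East, West, Central}: R1→East 85, R2→East 210, R3→West 44, R4→Central 60, R5→Central 36. Service 435; fixed 214; total 649.
{South, East}: R1→East 85, R2→East 210, R3→South 110, R4→South 100, R5→South 42. Service 547; fixed 112; total 659.
{South, East, Central}: service 501 + fixed 159 = 660
{North, South, East, West, Central}: service 435 + fixed 323 = 758
No other subset beats 649.

Open East, West and Central; minimum total cost 649.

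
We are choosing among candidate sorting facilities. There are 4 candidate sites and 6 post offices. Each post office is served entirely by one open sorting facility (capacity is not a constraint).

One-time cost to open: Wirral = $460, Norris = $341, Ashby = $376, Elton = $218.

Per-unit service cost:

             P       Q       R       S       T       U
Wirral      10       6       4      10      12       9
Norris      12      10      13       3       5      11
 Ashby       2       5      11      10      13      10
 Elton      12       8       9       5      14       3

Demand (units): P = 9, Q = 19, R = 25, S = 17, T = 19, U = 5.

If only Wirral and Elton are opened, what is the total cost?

Total cost: 1310

Each post office is assigned to its cheapest site among the open ones.
{Wirral, Elton}: P→Wirral 10·9=90, Q→Wirral 6·19=114, R→Wirral 4·25=100, S→Elton 5·17=85, T→Wirral 12·19=228, U→Elton 3·5=15. Service 632; fixed 678; total 1310.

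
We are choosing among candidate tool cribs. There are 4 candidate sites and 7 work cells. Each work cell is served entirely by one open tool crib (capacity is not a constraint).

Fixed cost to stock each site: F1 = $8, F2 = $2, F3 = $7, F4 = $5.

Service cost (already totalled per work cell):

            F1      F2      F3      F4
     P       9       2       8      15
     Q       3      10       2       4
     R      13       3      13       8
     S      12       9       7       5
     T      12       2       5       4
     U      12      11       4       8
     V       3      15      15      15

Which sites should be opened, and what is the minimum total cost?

For any fixed open set, each work cell goes to its cheapest open site; total = fixed + service.
{F1, F2, F3}: P→F2 2, Q→F3 2, R→F2 3, S→F3 7, T→F2 2, U→F3 4, V→F1 3. Service 23; fixed 17; total 40.
{F1, F2, F4}: service 26 + fixed 15 = 41
{F1, F2}: service 33 + fixed 10 = 43
{F1, F2, F3, F4}: service 21 + fixed 22 = 43
No other subset beats 40.

Open F1, F2 and F3; minimum total cost 40.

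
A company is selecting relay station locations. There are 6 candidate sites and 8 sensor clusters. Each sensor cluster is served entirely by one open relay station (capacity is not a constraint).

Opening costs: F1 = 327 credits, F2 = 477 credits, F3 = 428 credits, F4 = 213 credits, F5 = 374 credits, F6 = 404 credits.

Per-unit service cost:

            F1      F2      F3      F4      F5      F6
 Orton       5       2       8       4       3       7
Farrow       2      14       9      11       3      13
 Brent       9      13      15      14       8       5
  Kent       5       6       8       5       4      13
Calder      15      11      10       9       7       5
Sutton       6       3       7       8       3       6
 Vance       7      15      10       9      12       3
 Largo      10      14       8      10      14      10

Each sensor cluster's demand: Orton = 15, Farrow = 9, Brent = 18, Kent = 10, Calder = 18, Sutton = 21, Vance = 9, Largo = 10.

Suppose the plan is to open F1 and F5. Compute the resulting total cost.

Each sensor cluster is assigned to its cheapest site among the open ones.
{F1, F5}: Orton→F5 3·15=45, Farrow→F1 2·9=18, Brent→F5 8·18=144, Kent→F5 4·10=40, Calder→F5 7·18=126, Sutton→F5 3·21=63, Vance→F1 7·9=63, Largo→F1 10·10=100. Service 599; fixed 701; total 1300.

Total cost: 1300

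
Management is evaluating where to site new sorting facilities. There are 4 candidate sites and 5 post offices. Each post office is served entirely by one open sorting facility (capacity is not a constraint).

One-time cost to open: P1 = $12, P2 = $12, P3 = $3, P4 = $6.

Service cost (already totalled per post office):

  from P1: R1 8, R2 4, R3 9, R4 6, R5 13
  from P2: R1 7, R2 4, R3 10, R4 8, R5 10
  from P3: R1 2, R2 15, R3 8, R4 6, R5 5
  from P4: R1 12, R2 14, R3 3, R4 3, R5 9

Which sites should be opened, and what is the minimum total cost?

Open P3 and P4; minimum total cost 36.

For any fixed open set, each post office goes to its cheapest open site; total = fixed + service.
{P3, P4}: R1→P3 2, R2→P4 14, R3→P4 3, R4→P4 3, R5→P3 5. Service 27; fixed 9; total 36.
{P1, P3, P4}: R1→P3 2, R2→P1 4, R3→P4 3, R4→P4 3, R5→P3 5. Service 17; fixed 21; total 38.
{P2, P3, P4}: R1→P3 2, R2→P2 4, R3→P4 3, R4→P4 3, R5→P3 5. Service 17; fixed 21; total 38.
{P1, P2, P3, P4}: service 17 + fixed 33 = 50
(All 15 nonempty subsets were checked; P3 and P4 is lowest.)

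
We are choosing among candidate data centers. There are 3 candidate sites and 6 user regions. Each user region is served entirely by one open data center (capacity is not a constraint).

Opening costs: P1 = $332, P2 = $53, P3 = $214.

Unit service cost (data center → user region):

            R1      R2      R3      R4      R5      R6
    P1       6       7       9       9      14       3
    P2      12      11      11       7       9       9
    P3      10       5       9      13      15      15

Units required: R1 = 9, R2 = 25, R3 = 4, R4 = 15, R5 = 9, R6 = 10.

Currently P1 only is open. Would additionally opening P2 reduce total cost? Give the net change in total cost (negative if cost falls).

Yes — net change −22 (cost falls by 22).

Current service cost with {P1}: 556.
Adding P2: each user region re-picks its cheapest; new service cost 481, saving 75.
Extra fixed cost: 53. Net change = 53 − 75 = -22.
(Totals: 888 → 866.)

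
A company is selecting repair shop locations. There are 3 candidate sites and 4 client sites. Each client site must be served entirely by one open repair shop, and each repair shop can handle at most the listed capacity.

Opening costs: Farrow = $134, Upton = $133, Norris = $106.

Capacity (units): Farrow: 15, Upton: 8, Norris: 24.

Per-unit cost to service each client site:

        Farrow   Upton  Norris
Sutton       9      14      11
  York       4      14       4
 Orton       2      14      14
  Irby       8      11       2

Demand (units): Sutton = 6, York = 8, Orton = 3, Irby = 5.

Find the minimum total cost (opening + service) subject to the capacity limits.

Open {Norris}: Sutton→Norris 11·6=66, York→Norris 4·8=32, Orton→Norris 14·3=42, Irby→Norris 2·5=10.
Loads: Norris carries 22/24. Service 150; fixed 106; total 256.
Next best feasible plan costs 342.

Minimum total cost: 256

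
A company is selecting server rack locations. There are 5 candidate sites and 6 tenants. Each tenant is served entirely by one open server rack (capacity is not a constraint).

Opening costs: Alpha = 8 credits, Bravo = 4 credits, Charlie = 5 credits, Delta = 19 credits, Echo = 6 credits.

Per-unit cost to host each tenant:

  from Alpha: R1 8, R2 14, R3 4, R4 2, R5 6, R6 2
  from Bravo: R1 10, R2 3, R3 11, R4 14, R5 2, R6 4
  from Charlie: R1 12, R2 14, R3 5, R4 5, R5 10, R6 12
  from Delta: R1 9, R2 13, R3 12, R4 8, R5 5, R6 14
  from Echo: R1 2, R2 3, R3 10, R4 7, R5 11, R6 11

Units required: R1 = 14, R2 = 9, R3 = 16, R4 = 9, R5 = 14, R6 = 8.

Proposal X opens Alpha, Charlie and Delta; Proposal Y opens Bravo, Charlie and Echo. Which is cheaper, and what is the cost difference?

Proposal Y is cheaper by 174.

Proposal X: {Alpha, Charlie, Delta}: R1→Alpha 8·14=112, R2→Delta 13·9=117, R3→Alpha 4·16=64, R4→Alpha 2·9=18, R5→Delta 5·14=70, R6→Alpha 2·8=16. Service 397; fixed 32; total 429.
Proposal Y: {Bravo, Charlie, Echo}: R1→Echo 2·14=28, R2→Bravo 3·9=27, R3→Charlie 5·16=80, R4→Charlie 5·9=45, R5→Bravo 2·14=28, R6→Bravo 4·8=32. Service 240; fixed 15; total 255.
Difference: |429 − 255| = 174.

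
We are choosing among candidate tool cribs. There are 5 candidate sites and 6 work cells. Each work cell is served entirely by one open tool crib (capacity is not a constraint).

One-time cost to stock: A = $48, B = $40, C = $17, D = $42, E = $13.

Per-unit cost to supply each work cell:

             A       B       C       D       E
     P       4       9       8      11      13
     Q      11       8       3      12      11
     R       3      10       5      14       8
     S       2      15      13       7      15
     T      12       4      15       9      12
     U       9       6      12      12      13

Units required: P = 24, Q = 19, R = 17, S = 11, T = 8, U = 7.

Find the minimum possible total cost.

For any fixed open set, each work cell goes to its cheapest open site; total = fixed + service.
{A, B, C}: P→A 4·24=96, Q→C 3·19=57, R→A 3·17=51, S→A 2·11=22, T→B 4·8=32, U→B 6·7=42. Service 300; fixed 105; total 405.
{A, B, C, E}: P→A 4·24=96, Q→C 3·19=57, R→A 3·17=51, S→A 2·11=22, T→B 4·8=32, U→B 6·7=42. Service 300; fixed 118; total 418.
{A, B, C, D}: service 300 + fixed 147 = 447
{A, B, C, D, E}: service 300 + fixed 160 = 460
No other subset beats 405.

Minimum total cost: 405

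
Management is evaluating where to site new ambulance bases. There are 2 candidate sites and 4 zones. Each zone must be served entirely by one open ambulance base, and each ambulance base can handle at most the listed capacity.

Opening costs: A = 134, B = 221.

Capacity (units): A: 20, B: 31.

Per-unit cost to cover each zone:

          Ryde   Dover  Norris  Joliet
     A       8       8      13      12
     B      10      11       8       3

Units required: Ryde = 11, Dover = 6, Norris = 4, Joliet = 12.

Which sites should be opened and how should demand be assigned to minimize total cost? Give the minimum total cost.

Open {A, B}: Ryde→A 8·11=88, Dover→A 8·6=48, Norris→B 8·4=32, Joliet→B 3·12=36.
Loads: A carries 17/20, B carries 16/31. Service 204; fixed 355; total 559.
Next best feasible plan costs 577.

Minimum total cost: 559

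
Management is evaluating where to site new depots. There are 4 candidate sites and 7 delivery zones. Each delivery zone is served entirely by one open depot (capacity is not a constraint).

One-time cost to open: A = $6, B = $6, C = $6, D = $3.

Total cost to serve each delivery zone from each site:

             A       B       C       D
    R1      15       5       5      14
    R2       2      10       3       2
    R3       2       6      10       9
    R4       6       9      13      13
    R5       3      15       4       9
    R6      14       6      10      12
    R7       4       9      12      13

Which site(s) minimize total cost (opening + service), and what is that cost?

For any fixed open set, each delivery zone goes to its cheapest open site; total = fixed + service.
{A, B}: R1→B 5, R2→A 2, R3→A 2, R4→A 6, R5→A 3, R6→B 6, R7→A 4. Service 28; fixed 12; total 40.
{A, B, D}: R1→B 5, R2→A 2, R3→A 2, R4→A 6, R5→A 3, R6→B 6, R7→A 4. Service 28; fixed 15; total 43.
{A, C}: R1→C 5, R2→A 2, R3→A 2, R4→A 6, R5→A 3, R6→C 10, R7→A 4. Service 32; fixed 12; total 44.
{A, B, C, D}: R1→B 5, R2→A 2, R3→A 2, R4→A 6, R5→A 3, R6→B 6, R7→A 4. Service 28; fixed 21; total 49.
No other subset beats 40.

Open A and B; minimum total cost 40.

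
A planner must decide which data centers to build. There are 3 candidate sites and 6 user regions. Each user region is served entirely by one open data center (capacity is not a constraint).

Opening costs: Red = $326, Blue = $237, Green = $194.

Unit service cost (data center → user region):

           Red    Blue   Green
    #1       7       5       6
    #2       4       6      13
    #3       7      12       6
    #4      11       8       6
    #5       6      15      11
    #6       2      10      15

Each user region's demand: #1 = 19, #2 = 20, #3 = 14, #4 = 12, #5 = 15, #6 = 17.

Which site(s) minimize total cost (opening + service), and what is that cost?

For any fixed open set, each user region goes to its cheapest open site; total = fixed + service.
{Red}: #1→Red 7·19=133, #2→Red 4·20=80, #3→Red 7·14=98, #4→Red 11·12=132, #5→Red 6·15=90, #6→Red 2·17=34. Service 567; fixed 326; total 893.
{Red, Green}: #1→Green 6·19=114, #2→Red 4·20=80, #3→Green 6·14=84, #4→Green 6·12=72, #5→Red 6·15=90, #6→Red 2·17=34. Service 474; fixed 520; total 994.
{Red, Blue}: #1→Blue 5·19=95, #2→Red 4·20=80, #3→Red 7·14=98, #4→Blue 8·12=96, #5→Red 6·15=90, #6→Red 2·17=34. Service 493; fixed 563; total 1056.
{Red, Blue, Green}: #1→Blue 5·19=95, #2→Red 4·20=80, #3→Green 6·14=84, #4→Green 6·12=72, #5→Red 6·15=90, #6→Red 2·17=34. Service 455; fixed 757; total 1212.
No other subset beats 893.

Open Red only; minimum total cost 893.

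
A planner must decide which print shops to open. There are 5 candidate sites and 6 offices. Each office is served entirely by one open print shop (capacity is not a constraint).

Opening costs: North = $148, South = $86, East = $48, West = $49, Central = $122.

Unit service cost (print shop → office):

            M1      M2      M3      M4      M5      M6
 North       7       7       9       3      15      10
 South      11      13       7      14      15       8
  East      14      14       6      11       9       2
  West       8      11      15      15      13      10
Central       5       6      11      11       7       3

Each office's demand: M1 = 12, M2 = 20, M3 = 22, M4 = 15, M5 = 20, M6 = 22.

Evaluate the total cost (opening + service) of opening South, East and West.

Each office is assigned to its cheapest site among the open ones.
{South, East, West}: M1→West 8·12=96, M2→West 11·20=220, M3→East 6·22=132, M4→East 11·15=165, M5→East 9·20=180, M6→East 2·22=44. Service 837; fixed 183; total 1020.

Total cost: 1020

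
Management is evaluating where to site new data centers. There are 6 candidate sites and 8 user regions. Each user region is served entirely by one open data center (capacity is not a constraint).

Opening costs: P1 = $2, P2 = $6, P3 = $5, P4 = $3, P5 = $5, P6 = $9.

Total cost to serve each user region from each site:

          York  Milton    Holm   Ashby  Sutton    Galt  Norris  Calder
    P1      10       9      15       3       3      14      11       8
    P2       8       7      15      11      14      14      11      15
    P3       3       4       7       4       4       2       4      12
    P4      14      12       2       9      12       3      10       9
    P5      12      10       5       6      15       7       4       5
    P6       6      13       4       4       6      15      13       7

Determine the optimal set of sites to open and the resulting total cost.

Open P1, P3 and P4; minimum total cost 39.

For any fixed open set, each user region goes to its cheapest open site; total = fixed + service.
{P1, P3, P4}: York→P3 3, Milton→P3 4, Holm→P4 2, Ashby→P1 3, Sutton→P1 3, Galt→P3 2, Norris→P3 4, Calder→P1 8. Service 29; fixed 10; total 39.
{P3, P4}: service 32 + fixed 8 = 40
{P1, P3}: service 34 + fixed 7 = 41
{P1, P2, P3, P4, P5, P6}: York→P3 3, Milton→P3 4, Holm→P4 2, Ashby→P1 3, Sutton→P1 3, Galt→P3 2, Norris→P3 4, Calder→P5 5. Service 26; fixed 30; total 56.
No other subset beats 39.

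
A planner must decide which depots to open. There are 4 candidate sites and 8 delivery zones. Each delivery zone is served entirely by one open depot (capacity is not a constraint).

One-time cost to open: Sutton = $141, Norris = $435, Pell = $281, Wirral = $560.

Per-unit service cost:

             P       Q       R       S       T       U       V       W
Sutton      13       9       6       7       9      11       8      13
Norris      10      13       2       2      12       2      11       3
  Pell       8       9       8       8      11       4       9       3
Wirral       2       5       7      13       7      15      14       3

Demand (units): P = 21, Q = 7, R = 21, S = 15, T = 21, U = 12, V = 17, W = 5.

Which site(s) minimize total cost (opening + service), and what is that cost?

Open Sutton only; minimum total cost 1230.

For any fixed open set, each delivery zone goes to its cheapest open site; total = fixed + service.
{Sutton}: P→Sutton 13·21=273, Q→Sutton 9·7=63, R→Sutton 6·21=126, S→Sutton 7·15=105, T→Sutton 9·21=189, U→Sutton 11·12=132, V→Sutton 8·17=136, W→Sutton 13·5=65. Service 1089; fixed 141; total 1230.
{Pell}: service 966 + fixed 281 = 1247
{Sutton, Pell}: P→Pell 8·21=168, Q→Sutton 9·7=63, R→Sutton 6·21=126, S→Sutton 7·15=105, T→Sutton 9·21=189, U→Pell 4·12=48, V→Sutton 8·17=136, W→Pell 3·5=15. Service 850; fixed 422; total 1272.
{Sutton, Norris, Pell, Wirral}: P→Wirral 2·21=42, Q→Wirral 5·7=35, R→Norris 2·21=42, S→Norris 2·15=30, T→Wirral 7·21=147, U→Norris 2·12=24, V→Sutton 8·17=136, W→Norris 3·5=15. Service 471; fixed 1417; total 1888.
No other subset beats 1230.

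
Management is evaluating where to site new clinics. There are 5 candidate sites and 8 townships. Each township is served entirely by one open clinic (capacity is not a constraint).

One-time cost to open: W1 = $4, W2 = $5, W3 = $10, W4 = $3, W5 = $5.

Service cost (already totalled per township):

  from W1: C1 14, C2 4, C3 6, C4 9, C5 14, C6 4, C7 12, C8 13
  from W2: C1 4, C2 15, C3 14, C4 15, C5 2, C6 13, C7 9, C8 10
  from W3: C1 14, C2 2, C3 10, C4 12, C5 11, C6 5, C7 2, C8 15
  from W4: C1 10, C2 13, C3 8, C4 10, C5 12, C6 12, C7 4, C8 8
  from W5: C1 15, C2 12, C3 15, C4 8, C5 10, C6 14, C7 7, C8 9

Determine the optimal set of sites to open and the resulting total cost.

Open W1, W2 and W4; minimum total cost 53.

For any fixed open set, each township goes to its cheapest open site; total = fixed + service.
{W1, W2, W4}: C1→W2 4, C2→W1 4, C3→W1 6, C4→W1 9, C5→W2 2, C6→W1 4, C7→W4 4, C8→W4 8. Service 41; fixed 12; total 53.
{W1, W2}: C1→W2 4, C2→W1 4, C3→W1 6, C4→W1 9, C5→W2 2, C6→W1 4, C7→W2 9, C8→W2 10. Service 48; fixed 9; total 57.
{W1, W2, W4, W5}: C1→W2 4, C2→W1 4, C3→W1 6, C4→W5 8, C5→W2 2, C6→W1 4, C7→W4 4, C8→W4 8. Service 40; fixed 17; total 57.
{W1, W2, W3, W4, W5}: C1→W2 4, C2→W3 2, C3→W1 6, C4→W5 8, C5→W2 2, C6→W1 4, C7→W3 2, C8→W4 8. Service 36; fixed 27; total 63.
No other subset beats 53.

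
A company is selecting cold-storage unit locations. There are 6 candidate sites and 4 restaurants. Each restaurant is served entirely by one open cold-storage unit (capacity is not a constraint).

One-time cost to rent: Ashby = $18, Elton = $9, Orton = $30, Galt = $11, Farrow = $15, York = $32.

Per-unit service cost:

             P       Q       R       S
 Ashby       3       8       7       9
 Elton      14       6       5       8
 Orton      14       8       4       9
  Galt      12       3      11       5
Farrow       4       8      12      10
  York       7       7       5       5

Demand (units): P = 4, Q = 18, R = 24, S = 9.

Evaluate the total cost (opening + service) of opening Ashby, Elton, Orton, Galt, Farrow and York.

Total cost: 322

Each restaurant is assigned to its cheapest site among the open ones.
{Ashby, Elton, Orton, Galt, Farrow, York}: P→Ashby 3·4=12, Q→Galt 3·18=54, R→Orton 4·24=96, S→Galt 5·9=45. Service 207; fixed 115; total 322.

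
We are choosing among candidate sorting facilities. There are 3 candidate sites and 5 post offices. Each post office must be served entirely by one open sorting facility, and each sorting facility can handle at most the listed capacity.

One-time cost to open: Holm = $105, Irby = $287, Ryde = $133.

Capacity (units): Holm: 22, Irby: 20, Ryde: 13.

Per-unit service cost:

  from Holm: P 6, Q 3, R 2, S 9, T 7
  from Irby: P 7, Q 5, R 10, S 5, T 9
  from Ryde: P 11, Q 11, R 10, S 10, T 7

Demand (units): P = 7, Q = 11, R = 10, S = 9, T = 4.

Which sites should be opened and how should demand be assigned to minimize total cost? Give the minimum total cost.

Minimum total cost: 575

Open {Holm, Irby}: P→Irby 7·7=49, Q→Holm 3·11=33, R→Holm 2·10=20, S→Irby 5·9=45, T→Irby 9·4=36.
Loads: Holm carries 21/22, Irby carries 20/20. Service 183; fixed 392; total 575.
Next best feasible plan costs 582.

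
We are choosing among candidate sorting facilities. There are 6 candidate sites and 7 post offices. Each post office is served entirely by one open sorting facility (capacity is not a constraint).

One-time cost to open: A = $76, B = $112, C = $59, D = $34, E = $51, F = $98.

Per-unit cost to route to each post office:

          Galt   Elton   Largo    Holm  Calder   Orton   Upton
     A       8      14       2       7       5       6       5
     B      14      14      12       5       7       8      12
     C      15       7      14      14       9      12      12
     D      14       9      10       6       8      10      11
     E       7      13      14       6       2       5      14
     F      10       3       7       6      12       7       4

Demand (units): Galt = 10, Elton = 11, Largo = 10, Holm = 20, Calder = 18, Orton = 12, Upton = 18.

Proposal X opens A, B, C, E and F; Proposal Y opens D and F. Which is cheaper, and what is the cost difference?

Proposal X: {A, B, C, E, F}: Galt→E 7·10=70, Elton→F 3·11=33, Largo→A 2·10=20, Holm→B 5·20=100, Calder→E 2·18=36, Orton→E 5·12=60, Upton→F 4·18=72. Service 391; fixed 396; total 787.
Proposal Y: {D, F}: Galt→F 10·10=100, Elton→F 3·11=33, Largo→F 7·10=70, Holm→D 6·20=120, Calder→D 8·18=144, Orton→F 7·12=84, Upton→F 4·18=72. Service 623; fixed 132; total 755.
Difference: |787 − 755| = 32.

Proposal Y is cheaper by 32.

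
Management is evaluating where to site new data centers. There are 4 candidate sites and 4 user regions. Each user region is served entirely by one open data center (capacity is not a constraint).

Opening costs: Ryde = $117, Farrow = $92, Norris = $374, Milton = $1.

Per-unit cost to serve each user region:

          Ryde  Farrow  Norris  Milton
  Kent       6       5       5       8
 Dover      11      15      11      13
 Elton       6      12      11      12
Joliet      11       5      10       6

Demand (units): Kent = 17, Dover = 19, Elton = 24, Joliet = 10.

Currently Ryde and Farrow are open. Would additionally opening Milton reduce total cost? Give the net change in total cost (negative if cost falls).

No — net change +1 (cost rises by 1).

Current service cost with {Ryde, Farrow}: 488.
Adding Milton: each user region re-picks its cheapest; new service cost 488, saving 0.
Extra fixed cost: 1. Net change = 1 − 0 = 1.
(Totals: 697 → 698.)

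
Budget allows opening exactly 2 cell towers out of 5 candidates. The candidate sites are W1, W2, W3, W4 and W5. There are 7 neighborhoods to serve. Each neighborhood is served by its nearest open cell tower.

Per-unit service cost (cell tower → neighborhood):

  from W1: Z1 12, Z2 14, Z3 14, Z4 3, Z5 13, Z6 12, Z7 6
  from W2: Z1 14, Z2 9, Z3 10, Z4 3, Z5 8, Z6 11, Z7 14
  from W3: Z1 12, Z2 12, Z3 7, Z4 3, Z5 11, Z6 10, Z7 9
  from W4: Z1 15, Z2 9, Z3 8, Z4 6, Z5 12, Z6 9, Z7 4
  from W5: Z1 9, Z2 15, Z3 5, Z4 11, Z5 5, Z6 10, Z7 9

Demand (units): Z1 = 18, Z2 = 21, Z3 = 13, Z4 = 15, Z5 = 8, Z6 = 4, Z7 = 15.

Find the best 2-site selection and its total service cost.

Choose W4 and W5; total service cost 642.

With exactly 2 open, each neighborhood uses its cheapest among the chosen.
{W4, W5}: Z1→W5 9·18=162, Z2→W4 9·21=189, Z3→W5 5·13=65, Z4→W4 6·15=90, Z5→W5 5·8=40, Z6→W4 9·4=36, Z7→W4 4·15=60. Service cost 642.
{W2, W5}: service cost 676
{W3, W4}: service cost 725
Among all 10 size-2 choices, {W4, W5} is lowest.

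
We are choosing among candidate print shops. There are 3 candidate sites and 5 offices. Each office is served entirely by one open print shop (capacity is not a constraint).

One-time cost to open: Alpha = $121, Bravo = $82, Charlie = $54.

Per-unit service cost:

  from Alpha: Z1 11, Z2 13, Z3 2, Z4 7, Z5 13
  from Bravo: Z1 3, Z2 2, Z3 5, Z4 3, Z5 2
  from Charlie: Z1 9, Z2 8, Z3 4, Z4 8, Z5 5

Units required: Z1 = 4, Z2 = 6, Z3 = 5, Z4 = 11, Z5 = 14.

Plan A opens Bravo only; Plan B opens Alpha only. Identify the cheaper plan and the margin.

Plan A is cheaper by 320.

Plan A: {Bravo}: Z1→Bravo 3·4=12, Z2→Bravo 2·6=12, Z3→Bravo 5·5=25, Z4→Bravo 3·11=33, Z5→Bravo 2·14=28. Service 110; fixed 82; total 192.
Plan B: {Alpha}: Z1→Alpha 11·4=44, Z2→Alpha 13·6=78, Z3→Alpha 2·5=10, Z4→Alpha 7·11=77, Z5→Alpha 13·14=182. Service 391; fixed 121; total 512.
Difference: |192 − 512| = 320.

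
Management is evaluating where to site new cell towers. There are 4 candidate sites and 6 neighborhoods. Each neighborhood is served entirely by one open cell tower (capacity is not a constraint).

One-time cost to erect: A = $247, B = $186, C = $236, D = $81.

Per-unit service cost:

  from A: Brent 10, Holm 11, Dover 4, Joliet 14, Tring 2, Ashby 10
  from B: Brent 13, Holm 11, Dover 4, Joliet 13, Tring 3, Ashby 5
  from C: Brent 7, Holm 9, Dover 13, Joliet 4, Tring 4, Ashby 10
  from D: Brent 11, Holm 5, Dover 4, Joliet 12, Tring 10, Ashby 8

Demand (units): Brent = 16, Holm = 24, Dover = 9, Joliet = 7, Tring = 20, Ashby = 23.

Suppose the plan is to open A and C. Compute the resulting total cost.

Each neighborhood is assigned to its cheapest site among the open ones.
{A, C}: Brent→C 7·16=112, Holm→C 9·24=216, Dover→A 4·9=36, Joliet→C 4·7=28, Tring→A 2·20=40, Ashby→A 10·23=230. Service 662; fixed 483; total 1145.

Total cost: 1145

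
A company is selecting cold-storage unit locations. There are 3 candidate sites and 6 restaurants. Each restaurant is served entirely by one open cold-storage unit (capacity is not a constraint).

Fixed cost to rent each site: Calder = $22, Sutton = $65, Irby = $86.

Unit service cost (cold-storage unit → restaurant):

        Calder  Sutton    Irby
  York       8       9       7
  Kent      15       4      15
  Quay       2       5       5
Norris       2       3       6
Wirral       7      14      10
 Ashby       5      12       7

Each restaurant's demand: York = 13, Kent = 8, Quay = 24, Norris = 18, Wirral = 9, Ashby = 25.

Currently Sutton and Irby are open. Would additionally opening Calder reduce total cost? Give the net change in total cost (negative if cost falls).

Yes — net change −145 (cost falls by 145).

Current service cost with {Sutton, Irby}: 562.
Adding Calder: each restaurant re-picks its cheapest; new service cost 395, saving 167.
Extra fixed cost: 22. Net change = 22 − 167 = -145.
(Totals: 713 → 568.)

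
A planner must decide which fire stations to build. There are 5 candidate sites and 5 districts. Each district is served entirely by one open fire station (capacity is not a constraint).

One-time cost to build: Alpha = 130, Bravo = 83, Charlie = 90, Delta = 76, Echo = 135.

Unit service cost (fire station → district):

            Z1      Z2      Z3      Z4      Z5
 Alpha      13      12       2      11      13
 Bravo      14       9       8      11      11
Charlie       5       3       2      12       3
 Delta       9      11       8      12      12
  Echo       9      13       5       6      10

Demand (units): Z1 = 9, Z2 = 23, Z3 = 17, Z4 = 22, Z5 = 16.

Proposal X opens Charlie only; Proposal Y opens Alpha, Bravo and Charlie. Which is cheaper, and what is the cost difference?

Proposal X: {Charlie}: Z1→Charlie 5·9=45, Z2→Charlie 3·23=69, Z3→Charlie 2·17=34, Z4→Charlie 12·22=264, Z5→Charlie 3·16=48. Service 460; fixed 90; total 550.
Proposal Y: {Alpha, Bravo, Charlie}: Z1→Charlie 5·9=45, Z2→Charlie 3·23=69, Z3→Alpha 2·17=34, Z4→Alpha 11·22=242, Z5→Charlie 3·16=48. Service 438; fixed 303; total 741.
Difference: |550 − 741| = 191.

Proposal X is cheaper by 191.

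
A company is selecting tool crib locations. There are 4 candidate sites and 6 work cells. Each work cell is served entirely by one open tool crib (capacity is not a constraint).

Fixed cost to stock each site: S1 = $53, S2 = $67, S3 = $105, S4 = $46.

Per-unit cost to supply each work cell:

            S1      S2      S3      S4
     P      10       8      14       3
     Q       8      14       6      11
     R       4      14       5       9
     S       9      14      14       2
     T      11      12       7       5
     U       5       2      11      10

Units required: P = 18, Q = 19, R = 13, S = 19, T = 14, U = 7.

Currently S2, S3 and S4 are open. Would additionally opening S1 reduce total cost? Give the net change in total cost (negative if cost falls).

Current service cost with {S2, S3, S4}: 355.
Adding S1: each work cell re-picks its cheapest; new service cost 342, saving 13.
Extra fixed cost: 53. Net change = 53 − 13 = 40.
(Totals: 573 → 613.)

No — net change +40 (cost rises by 40).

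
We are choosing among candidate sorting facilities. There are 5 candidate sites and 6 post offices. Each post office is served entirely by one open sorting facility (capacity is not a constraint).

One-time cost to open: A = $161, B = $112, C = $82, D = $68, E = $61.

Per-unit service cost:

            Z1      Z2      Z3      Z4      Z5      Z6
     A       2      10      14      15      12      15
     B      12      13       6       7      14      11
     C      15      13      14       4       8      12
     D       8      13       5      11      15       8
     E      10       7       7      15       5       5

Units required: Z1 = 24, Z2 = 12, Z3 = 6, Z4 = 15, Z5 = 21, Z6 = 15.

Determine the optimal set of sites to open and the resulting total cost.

Open A, C and E; minimum total cost 718.

For any fixed open set, each post office goes to its cheapest open site; total = fixed + service.
{A, C, E}: Z1→A 2·24=48, Z2→E 7·12=84, Z3→E 7·6=42, Z4→C 4·15=60, Z5→E 5·21=105, Z6→E 5·15=75. Service 414; fixed 304; total 718.
{C, E}: Z1→E 10·24=240, Z2→E 7·12=84, Z3→E 7·6=42, Z4→C 4·15=60, Z5→E 5·21=105, Z6→E 5·15=75. Service 606; fixed 143; total 749.
{C, D, E}: service 546 + fixed 211 = 757
{A, B, C, D, E}: service 402 + fixed 484 = 886
No other subset beats 718.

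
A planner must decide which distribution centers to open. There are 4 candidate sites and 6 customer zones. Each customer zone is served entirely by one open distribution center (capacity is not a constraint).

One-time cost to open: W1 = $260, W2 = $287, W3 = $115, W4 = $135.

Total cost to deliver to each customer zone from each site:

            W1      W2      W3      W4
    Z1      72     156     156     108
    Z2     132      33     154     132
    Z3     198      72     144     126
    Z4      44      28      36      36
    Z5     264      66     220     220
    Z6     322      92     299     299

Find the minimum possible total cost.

Minimum total cost: 734

For any fixed open set, each customer zone goes to its cheapest open site; total = fixed + service.
{W2}: Z1→W2 156, Z2→W2 33, Z3→W2 72, Z4→W2 28, Z5→W2 66, Z6→W2 92. Service 447; fixed 287; total 734.
{W2, W4}: service 399 + fixed 422 = 821
{W2, W3}: service 447 + fixed 402 = 849
{W1, W2, W3, W4}: service 363 + fixed 797 = 1160
No other subset beats 734.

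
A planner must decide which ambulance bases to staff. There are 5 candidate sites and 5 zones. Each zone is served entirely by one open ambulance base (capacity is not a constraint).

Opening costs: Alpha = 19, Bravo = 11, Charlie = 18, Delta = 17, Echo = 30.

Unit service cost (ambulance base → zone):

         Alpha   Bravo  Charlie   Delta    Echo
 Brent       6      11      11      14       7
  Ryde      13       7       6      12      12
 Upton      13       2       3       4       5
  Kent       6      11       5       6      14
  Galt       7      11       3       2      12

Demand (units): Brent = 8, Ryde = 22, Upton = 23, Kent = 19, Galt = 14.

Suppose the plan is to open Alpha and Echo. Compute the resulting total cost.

Each zone is assigned to its cheapest site among the open ones.
{Alpha, Echo}: Brent→Alpha 6·8=48, Ryde→Echo 12·22=264, Upton→Echo 5·23=115, Kent→Alpha 6·19=114, Galt→Alpha 7·14=98. Service 639; fixed 49; total 688.

Total cost: 688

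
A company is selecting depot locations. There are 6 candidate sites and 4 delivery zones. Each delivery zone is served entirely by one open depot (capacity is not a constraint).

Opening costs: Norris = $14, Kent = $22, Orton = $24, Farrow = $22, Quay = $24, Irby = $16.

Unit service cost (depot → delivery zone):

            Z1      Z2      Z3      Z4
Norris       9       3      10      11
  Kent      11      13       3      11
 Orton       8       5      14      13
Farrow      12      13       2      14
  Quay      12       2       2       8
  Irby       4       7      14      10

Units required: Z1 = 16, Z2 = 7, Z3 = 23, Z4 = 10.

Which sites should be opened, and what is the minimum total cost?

Open Quay and Irby; minimum total cost 244.

For any fixed open set, each delivery zone goes to its cheapest open site; total = fixed + service.
{Quay, Irby}: Z1→Irby 4·16=64, Z2→Quay 2·7=14, Z3→Quay 2·23=46, Z4→Quay 8·10=80. Service 204; fixed 40; total 244.
{Norris, Quay, Irby}: service 204 + fixed 54 = 258
{Kent, Quay, Irby}: service 204 + fixed 62 = 266
{Norris, Kent, Orton, Farrow, Quay, Irby}: Z1→Irby 4·16=64, Z2→Quay 2·7=14, Z3→Farrow 2·23=46, Z4→Quay 8·10=80. Service 204; fixed 122; total 326.
No other subset beats 244.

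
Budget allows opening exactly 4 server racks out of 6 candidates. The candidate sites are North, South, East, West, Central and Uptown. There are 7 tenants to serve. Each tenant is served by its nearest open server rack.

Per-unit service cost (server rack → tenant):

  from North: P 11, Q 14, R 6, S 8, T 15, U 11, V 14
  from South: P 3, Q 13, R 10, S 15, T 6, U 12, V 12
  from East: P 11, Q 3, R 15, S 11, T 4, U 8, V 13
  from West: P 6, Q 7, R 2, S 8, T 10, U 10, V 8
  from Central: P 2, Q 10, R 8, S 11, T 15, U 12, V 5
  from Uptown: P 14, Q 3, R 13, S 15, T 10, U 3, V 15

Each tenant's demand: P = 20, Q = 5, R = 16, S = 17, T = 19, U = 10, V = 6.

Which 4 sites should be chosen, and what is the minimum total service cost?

With exactly 4 open, each tenant uses its cheapest among the chosen.
{East, West, Central, Uptown}: P→Central 2·20=40, Q→East 3·5=15, R→West 2·16=32, S→West 8·17=136, T→East 4·19=76, U→Uptown 3·10=30, V→Central 5·6=30. Service cost 359.
{South, East, West, Uptown}: service cost 397
{South, West, Central, Uptown}: service cost 397
Among all 15 size-4 choices, {East, West, Central, Uptown} is lowest.

Choose East, West, Central and Uptown; total service cost 359.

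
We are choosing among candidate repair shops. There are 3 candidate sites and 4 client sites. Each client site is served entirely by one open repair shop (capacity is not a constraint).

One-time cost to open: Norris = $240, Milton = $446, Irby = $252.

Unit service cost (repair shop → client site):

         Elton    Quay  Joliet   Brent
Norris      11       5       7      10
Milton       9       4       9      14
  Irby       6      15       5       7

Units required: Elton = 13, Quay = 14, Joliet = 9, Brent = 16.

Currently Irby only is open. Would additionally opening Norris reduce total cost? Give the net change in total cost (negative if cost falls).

No — net change +100 (cost rises by 100).

Current service cost with {Irby}: 445.
Adding Norris: each client site re-picks its cheapest; new service cost 305, saving 140.
Extra fixed cost: 240. Net change = 240 − 140 = 100.
(Totals: 697 → 797.)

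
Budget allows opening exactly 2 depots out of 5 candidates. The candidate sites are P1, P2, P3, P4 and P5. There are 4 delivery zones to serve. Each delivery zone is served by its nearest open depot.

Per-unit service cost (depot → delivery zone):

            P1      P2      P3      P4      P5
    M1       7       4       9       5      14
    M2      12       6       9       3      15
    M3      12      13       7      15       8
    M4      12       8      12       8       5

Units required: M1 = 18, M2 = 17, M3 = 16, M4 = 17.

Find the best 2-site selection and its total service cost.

With exactly 2 open, each delivery zone uses its cheapest among the chosen.
{P4, P5}: M1→P4 5·18=90, M2→P4 3·17=51, M3→P5 8·16=128, M4→P5 5·17=85. Service cost 354.
{P2, P5}: service cost 387
{P3, P4}: service cost 389
Among all 10 size-2 choices, {P4, P5} is lowest.

Choose P4 and P5; total service cost 354.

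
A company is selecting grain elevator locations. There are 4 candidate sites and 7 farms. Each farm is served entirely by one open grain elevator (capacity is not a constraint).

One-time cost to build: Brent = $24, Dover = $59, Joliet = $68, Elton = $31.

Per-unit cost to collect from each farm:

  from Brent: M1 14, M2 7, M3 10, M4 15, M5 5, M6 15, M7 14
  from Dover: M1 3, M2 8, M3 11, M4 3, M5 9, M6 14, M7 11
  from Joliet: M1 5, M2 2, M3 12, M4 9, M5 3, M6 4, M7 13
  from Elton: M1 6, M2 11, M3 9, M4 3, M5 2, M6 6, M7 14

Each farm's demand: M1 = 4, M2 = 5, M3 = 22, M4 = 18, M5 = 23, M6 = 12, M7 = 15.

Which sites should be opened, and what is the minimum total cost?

Open Joliet and Elton; minimum total cost 670.

For any fixed open set, each farm goes to its cheapest open site; total = fixed + service.
{Joliet, Elton}: M1→Joliet 5·4=20, M2→Joliet 2·5=10, M3→Elton 9·22=198, M4→Elton 3·18=54, M5→Elton 2·23=46, M6→Joliet 4·12=48, M7→Joliet 13·15=195. Service 571; fixed 99; total 670.
{Dover, Elton}: service 587 + fixed 90 = 677
{Elton}: service 659 + fixed 31 = 690
{Brent, Dover, Joliet, Elton}: service 533 + fixed 182 = 715
No other subset beats 670.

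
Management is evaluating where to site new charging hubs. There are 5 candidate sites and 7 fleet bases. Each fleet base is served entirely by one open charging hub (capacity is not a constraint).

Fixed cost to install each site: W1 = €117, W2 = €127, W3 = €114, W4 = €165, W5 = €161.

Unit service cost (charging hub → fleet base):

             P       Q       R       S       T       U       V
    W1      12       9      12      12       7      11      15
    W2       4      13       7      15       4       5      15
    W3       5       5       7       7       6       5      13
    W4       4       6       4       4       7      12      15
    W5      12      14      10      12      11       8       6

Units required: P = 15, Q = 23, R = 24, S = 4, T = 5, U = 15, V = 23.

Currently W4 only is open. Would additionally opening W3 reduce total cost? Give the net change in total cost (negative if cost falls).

Yes — net change −65 (cost falls by 65).

Current service cost with {W4}: 870.
Adding W3: each fleet base re-picks its cheapest; new service cost 691, saving 179.
Extra fixed cost: 114. Net change = 114 − 179 = -65.
(Totals: 1035 → 970.)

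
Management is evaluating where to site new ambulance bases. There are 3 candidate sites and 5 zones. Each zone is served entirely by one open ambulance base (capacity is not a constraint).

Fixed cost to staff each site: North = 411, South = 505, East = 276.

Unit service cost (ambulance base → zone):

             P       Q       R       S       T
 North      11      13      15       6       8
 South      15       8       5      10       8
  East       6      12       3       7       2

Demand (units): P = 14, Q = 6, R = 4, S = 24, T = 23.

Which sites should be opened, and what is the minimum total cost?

For any fixed open set, each zone goes to its cheapest open site; total = fixed + service.
{East}: P→East 6·14=84, Q→East 12·6=72, R→East 3·4=12, S→East 7·24=168, T→East 2·23=46. Service 382; fixed 276; total 658.
{North}: P→North 11·14=154, Q→North 13·6=78, R→North 15·4=60, S→North 6·24=144, T→North 8·23=184. Service 620; fixed 411; total 1031.
{North, East}: service 358 + fixed 687 = 1045
{North, South, East}: service 334 + fixed 1192 = 1526
No other subset beats 658.

Open East only; minimum total cost 658.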